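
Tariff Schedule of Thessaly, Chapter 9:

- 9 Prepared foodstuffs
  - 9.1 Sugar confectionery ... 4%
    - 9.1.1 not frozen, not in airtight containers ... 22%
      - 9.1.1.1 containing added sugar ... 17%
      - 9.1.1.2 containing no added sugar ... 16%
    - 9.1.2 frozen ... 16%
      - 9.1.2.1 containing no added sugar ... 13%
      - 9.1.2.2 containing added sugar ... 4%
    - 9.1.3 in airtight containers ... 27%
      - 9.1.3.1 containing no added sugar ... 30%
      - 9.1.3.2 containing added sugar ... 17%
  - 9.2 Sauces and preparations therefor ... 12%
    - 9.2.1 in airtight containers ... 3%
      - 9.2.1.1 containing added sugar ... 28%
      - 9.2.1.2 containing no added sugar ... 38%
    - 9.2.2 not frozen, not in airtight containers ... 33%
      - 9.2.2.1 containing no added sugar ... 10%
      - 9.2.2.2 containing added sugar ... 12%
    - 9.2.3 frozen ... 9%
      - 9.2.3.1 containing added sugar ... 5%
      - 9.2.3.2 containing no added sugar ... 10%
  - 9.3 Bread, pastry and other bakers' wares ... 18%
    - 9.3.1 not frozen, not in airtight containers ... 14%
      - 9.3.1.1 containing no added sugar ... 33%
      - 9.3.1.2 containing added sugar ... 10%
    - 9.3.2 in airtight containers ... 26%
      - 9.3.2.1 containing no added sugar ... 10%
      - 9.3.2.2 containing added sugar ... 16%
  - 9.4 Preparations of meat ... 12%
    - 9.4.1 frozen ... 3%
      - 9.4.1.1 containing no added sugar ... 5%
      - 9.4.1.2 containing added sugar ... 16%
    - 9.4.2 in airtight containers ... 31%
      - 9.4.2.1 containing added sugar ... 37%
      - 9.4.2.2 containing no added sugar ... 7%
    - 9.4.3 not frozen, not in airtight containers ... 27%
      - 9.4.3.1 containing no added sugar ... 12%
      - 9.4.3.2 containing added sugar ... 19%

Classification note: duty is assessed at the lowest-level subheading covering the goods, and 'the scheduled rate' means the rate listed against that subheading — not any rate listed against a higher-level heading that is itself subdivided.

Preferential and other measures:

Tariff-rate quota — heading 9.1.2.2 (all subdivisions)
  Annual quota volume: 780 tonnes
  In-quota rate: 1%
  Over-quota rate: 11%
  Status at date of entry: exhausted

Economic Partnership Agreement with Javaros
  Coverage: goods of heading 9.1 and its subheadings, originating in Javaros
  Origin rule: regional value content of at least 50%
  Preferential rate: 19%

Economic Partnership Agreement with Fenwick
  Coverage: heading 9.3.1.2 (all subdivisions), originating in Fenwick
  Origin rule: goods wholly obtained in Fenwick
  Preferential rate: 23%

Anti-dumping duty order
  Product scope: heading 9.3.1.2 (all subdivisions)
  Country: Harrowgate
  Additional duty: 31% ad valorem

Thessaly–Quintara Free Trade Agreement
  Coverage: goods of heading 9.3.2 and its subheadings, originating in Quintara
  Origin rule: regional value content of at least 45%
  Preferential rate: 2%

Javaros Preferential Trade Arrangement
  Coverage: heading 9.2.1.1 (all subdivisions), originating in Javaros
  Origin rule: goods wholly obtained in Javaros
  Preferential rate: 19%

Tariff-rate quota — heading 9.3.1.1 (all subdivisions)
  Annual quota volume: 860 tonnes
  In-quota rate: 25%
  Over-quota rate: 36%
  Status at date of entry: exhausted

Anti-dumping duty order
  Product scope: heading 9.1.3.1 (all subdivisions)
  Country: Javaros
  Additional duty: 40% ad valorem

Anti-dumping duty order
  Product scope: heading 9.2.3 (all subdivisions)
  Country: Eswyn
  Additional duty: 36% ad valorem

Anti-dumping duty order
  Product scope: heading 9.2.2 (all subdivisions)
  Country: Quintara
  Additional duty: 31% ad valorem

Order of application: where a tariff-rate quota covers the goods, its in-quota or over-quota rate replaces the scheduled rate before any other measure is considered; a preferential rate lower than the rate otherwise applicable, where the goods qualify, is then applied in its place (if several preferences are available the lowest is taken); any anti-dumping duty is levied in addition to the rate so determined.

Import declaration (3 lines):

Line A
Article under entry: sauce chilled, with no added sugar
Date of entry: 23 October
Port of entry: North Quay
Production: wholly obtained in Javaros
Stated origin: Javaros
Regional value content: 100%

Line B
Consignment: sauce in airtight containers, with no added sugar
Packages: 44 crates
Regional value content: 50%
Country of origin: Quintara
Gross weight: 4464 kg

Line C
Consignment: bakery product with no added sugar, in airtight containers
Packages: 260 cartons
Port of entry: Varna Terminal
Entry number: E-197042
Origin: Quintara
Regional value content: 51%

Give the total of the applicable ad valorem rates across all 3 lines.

Line A: sauce → 9.2; chilled → 9.2.2; with no added sugar → 9.2.2.1. Scheduled 10%. Javaros agreement on 9.1: 9.2.2.1 not covered; Javaros agreement on 9.2.1.1: 9.2.2.1 not covered. → 10%.
Line B: sauce → 9.2; in airtight containers → 9.2.1; with no added sugar → 9.2.1.2. Scheduled 38%. Quintara agreement on 9.3.2: 9.2.1.2 not covered. → 38%.
Line C: bakery product → 9.3; in airtight containers → 9.3.2; with no added sugar → 9.3.2.1. Scheduled 10%. Quintara agreement on 9.3.2: RVC ≥ 45% → 2% available; preferential 2%. → 2%.
Sum: 10% + 38% + 2% = 50%.

50%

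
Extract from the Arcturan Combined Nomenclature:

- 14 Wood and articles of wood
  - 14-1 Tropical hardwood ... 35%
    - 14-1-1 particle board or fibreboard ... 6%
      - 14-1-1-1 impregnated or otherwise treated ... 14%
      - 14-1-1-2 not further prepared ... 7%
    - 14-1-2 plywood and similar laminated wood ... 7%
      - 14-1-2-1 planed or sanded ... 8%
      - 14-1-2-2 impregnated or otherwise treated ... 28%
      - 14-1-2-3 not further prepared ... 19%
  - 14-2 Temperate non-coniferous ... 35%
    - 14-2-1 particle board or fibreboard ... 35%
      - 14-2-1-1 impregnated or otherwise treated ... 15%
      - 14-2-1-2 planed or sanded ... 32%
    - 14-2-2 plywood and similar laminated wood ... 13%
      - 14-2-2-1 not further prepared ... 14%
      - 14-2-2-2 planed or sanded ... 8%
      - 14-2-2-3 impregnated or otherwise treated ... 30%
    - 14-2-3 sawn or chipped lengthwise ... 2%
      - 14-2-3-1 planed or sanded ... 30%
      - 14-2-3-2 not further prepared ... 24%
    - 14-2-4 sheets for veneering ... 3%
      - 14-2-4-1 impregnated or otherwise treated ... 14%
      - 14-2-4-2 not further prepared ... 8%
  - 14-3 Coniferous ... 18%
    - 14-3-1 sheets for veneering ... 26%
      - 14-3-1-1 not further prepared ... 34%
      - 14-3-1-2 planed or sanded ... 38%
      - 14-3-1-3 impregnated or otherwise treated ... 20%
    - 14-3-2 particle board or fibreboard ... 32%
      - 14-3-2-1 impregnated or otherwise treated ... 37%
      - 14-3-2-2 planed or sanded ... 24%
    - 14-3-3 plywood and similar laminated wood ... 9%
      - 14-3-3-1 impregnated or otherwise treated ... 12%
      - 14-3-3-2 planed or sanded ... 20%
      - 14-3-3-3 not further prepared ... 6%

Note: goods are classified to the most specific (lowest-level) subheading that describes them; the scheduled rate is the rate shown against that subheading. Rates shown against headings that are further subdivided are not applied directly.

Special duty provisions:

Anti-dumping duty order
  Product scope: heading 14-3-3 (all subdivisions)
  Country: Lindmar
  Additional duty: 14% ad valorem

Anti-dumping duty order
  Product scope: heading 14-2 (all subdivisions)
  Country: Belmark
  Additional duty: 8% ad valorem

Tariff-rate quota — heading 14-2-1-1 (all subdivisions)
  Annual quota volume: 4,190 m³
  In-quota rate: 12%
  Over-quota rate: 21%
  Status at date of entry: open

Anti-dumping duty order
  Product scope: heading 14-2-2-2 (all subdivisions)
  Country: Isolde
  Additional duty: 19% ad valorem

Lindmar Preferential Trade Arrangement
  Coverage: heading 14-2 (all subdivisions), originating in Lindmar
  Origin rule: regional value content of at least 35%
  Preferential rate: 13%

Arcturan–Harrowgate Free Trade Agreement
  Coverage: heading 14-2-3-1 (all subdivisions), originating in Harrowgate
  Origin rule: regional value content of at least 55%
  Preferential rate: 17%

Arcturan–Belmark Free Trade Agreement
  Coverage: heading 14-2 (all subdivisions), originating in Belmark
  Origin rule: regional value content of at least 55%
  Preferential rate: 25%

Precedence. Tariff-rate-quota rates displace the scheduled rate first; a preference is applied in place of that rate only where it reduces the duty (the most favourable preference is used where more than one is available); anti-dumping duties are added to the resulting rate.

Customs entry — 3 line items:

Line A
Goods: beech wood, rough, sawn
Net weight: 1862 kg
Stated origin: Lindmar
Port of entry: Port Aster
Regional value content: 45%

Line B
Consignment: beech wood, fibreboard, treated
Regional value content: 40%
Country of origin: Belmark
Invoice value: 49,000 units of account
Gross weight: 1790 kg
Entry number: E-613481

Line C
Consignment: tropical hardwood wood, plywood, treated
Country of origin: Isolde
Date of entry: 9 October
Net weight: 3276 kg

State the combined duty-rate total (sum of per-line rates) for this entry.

61%

Line A: beech → 14-2; sawn → 14-2-3; rough → 14-2-3-2. Scheduled 24%. Lindmar agreement on 14-2: RVC ≥ 35% → 13% available; preferential 13%. → 13%.
Line B: beech → 14-2; fibreboard → 14-2-1; treated → 14-2-1-1. Scheduled 15%. quota on 14-2-1-1 open → in-quota 12%; Belmark agreement on 14-2: RVC < 55%; anti-dumping (Belmark, 14-2): +8%; total 12% + 8% = 20%. → 20%.
Line C: tropical hardwood → 14-1; plywood → 14-1-2; treated → 14-1-2-2. Scheduled 28%. No special measure applies. → 28%.
Sum: 13% + 20% + 28% = 61%.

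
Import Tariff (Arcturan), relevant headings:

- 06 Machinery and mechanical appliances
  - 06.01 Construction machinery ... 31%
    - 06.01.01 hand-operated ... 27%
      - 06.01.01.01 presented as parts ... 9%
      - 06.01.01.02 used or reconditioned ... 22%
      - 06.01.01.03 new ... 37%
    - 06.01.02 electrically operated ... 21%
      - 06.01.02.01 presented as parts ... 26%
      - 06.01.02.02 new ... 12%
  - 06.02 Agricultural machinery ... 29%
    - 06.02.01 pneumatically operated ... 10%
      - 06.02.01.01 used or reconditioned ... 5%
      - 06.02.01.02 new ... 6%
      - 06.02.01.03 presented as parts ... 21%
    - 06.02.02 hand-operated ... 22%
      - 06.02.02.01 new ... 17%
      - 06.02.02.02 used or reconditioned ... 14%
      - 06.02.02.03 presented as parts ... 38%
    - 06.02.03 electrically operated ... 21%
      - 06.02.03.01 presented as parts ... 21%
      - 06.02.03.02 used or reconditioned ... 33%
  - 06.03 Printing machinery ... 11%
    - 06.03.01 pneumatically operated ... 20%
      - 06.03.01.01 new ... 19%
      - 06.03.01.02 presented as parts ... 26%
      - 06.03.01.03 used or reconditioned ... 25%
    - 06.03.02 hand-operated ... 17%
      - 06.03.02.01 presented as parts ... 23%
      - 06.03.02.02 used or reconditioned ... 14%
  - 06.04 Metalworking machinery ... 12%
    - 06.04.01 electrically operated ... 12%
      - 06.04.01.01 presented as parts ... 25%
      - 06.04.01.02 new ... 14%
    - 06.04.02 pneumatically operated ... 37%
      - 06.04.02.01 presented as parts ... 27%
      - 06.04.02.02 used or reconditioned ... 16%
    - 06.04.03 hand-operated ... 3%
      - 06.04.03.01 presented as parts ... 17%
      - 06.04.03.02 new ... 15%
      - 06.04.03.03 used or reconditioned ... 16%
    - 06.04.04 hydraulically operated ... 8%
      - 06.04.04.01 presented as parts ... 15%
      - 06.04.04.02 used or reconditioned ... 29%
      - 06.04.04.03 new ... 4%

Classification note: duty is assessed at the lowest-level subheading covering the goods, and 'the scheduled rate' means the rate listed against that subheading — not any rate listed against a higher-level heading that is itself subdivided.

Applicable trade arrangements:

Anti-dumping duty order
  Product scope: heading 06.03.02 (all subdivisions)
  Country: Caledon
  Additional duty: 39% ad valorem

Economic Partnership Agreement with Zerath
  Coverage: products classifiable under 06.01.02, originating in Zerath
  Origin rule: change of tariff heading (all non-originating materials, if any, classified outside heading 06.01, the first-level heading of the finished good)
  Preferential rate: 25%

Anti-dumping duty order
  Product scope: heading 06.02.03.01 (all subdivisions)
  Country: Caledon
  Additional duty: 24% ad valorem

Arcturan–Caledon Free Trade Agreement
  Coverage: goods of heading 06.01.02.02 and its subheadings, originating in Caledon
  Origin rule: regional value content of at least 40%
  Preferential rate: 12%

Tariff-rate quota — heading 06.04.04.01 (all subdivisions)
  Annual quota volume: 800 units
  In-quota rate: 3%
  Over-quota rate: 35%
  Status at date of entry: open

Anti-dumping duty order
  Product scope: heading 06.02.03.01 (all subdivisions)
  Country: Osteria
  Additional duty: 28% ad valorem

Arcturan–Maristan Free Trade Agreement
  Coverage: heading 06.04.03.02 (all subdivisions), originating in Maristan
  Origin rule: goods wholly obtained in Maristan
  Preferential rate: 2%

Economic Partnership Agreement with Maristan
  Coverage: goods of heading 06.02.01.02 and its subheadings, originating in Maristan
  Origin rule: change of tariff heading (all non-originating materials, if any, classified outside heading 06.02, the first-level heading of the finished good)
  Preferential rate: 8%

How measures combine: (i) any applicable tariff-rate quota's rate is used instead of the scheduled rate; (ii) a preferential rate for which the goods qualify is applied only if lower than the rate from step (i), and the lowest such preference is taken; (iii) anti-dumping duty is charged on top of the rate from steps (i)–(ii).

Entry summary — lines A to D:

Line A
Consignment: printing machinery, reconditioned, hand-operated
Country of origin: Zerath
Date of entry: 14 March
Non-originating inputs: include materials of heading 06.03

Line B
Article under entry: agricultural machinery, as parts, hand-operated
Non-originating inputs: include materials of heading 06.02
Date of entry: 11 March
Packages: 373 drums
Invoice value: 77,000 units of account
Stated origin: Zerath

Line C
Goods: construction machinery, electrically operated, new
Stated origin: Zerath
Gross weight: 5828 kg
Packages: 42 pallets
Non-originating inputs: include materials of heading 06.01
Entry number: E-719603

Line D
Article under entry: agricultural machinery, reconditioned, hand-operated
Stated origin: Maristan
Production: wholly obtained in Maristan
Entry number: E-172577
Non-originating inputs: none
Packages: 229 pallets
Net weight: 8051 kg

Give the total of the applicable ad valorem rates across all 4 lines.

78%

Line A: printing → 06.03; hand-operated → 06.03.02; reconditioned → 06.03.02.02. Scheduled 14%. Zerath agreement on 06.01.02: 06.03.02.02 not covered. → 14%.
Line B: agricultural → 06.02; hand-operated → 06.02.02; as parts → 06.02.02.03. Scheduled 38%. Zerath agreement on 06.01.02: 06.02.02.03 not covered. → 38%.
Line C: construction → 06.01; electrically operated → 06.01.02; new → 06.01.02.02. Scheduled 12%. Zerath agreement on 06.01.02: CTH not met. → 12%.
Line D: agricultural → 06.02; hand-operated → 06.02.02; reconditioned → 06.02.02.02. Scheduled 14%. Maristan agreement on 06.04.03.02: 06.02.02.02 not covered; Maristan agreement on 06.02.01.02: 06.02.02.02 not covered. → 14%.
Sum: 14% + 38% + 12% + 14% = 78%.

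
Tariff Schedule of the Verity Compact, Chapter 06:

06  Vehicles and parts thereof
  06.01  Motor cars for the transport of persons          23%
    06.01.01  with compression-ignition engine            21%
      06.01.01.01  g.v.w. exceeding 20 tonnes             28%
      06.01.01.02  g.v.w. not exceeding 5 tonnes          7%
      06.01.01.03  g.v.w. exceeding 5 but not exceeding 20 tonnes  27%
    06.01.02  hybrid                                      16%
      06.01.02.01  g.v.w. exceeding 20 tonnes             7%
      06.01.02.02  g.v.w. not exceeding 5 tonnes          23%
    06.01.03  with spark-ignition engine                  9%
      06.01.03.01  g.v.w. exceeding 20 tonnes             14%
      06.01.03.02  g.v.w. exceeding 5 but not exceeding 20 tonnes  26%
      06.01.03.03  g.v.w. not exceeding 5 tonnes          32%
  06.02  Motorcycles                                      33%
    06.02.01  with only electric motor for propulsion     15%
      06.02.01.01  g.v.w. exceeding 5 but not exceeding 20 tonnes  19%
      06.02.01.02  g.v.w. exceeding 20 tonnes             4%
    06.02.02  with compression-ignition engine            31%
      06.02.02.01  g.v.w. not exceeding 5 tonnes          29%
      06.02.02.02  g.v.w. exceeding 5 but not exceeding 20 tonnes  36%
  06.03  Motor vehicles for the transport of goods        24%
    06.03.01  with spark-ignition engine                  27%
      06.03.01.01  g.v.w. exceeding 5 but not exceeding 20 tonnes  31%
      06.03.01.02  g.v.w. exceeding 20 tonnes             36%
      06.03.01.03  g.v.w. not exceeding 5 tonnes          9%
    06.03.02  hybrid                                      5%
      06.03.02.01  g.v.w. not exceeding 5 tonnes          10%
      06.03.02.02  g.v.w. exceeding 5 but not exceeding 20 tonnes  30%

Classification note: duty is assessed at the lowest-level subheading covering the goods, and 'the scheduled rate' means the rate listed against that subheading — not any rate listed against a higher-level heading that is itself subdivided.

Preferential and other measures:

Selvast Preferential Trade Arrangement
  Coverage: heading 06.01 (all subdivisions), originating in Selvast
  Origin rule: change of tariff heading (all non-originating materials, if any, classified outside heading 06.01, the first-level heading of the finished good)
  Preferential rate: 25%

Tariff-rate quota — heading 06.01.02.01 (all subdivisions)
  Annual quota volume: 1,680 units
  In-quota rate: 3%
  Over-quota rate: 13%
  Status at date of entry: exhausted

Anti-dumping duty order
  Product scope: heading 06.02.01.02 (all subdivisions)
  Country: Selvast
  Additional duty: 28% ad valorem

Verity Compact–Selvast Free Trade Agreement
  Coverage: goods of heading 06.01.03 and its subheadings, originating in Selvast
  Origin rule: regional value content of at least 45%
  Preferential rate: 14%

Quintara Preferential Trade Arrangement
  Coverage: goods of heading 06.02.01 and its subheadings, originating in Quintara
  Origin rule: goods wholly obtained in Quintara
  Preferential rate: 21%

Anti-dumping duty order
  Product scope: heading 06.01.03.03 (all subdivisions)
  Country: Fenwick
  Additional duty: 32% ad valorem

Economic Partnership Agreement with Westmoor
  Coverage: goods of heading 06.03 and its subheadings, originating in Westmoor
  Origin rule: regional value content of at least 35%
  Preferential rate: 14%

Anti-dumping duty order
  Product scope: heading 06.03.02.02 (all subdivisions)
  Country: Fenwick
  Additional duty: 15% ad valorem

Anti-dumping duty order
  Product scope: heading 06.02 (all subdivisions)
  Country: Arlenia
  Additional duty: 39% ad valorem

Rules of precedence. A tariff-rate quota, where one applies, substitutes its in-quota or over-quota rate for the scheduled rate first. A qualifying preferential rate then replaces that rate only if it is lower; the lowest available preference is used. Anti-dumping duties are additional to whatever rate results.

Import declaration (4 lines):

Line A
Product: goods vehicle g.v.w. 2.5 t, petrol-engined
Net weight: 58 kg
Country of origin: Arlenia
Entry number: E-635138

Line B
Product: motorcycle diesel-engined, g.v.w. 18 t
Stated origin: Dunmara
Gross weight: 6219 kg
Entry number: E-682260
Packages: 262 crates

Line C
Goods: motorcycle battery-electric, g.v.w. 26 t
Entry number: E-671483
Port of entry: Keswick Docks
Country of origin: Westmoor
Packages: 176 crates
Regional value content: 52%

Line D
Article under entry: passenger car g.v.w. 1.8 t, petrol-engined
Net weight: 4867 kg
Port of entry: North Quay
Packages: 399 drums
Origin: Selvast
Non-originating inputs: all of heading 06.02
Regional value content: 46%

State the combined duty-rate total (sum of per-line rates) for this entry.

63%

Line A: goods vehicle → 06.03; petrol-engined → 06.03.01; g.v.w. 2.5 t → 06.03.01.03. Scheduled 9%. No special measure applies. → 9%.
Line B: motorcycle → 06.02; diesel-engined → 06.02.02; g.v.w. 18 t → 06.02.02.02. Scheduled 36%. No special measure applies. → 36%.
Line C: motorcycle → 06.02; battery-electric → 06.02.01; g.v.w. 26 t → 06.02.01.02. Scheduled 4%. Westmoor agreement on 06.03: 06.02.01.02 not covered. → 4%.
Line D: passenger car → 06.01; petrol-engined → 06.01.03; g.v.w. 1.8 t → 06.01.03.03. Scheduled 32%. Selvast agreement on 06.01: CTH met → 25% available; Selvast agreement on 06.01.03: RVC ≥ 45% → 14% available; preferential 14%. → 14%.
Sum: 9% + 36% + 4% + 14% = 63%.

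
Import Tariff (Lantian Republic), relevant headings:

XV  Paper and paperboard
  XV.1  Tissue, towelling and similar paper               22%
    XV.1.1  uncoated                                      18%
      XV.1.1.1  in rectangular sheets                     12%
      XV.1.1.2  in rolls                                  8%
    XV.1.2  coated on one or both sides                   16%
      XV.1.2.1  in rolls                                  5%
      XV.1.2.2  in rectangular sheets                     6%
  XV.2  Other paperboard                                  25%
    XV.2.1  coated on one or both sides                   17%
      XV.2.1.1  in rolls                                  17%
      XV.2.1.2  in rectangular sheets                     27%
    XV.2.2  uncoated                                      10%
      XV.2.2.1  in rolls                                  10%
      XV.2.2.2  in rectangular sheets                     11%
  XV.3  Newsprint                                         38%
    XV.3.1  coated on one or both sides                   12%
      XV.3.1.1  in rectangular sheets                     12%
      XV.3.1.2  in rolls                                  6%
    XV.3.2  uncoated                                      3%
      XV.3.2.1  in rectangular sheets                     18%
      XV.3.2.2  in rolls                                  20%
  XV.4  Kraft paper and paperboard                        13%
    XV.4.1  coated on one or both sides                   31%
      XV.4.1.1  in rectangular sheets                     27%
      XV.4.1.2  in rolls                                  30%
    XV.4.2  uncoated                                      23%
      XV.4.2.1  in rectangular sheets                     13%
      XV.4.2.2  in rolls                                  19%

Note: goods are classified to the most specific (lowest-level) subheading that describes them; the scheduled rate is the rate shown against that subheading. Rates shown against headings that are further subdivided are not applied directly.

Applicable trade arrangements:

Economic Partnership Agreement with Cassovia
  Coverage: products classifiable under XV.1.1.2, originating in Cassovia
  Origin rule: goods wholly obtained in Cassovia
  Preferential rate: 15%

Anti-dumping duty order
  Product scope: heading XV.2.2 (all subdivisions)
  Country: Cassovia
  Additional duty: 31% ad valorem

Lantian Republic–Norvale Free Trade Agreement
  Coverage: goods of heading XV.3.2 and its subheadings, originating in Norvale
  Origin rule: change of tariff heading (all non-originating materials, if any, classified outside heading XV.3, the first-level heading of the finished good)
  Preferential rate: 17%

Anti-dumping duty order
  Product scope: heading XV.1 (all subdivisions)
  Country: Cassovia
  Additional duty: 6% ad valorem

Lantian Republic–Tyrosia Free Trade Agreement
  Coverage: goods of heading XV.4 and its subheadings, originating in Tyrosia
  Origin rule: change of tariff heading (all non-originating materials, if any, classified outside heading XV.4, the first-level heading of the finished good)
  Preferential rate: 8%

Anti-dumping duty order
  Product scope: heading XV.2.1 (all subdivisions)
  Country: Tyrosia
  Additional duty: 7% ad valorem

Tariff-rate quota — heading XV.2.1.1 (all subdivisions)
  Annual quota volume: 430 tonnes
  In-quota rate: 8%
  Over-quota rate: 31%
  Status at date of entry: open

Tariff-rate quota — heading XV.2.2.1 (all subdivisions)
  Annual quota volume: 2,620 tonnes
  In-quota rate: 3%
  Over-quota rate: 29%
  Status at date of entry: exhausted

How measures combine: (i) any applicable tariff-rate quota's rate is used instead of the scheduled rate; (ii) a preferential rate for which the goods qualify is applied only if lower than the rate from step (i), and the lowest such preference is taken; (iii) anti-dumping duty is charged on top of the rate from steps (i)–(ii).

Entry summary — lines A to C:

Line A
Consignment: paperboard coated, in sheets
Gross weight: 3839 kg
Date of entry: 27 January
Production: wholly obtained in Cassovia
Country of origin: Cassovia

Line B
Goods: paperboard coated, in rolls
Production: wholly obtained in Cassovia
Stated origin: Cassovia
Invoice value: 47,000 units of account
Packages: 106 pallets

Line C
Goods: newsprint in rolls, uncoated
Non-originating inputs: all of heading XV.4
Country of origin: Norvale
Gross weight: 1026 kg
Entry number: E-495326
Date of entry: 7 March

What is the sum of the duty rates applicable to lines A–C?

52%

Line A: paperboard → XV.2; coated → XV.2.1; in sheets → XV.2.1.2. Scheduled 27%. Cassovia agreement on XV.1.1.2: XV.2.1.2 not covered. → 27%.
Line B: paperboard → XV.2; coated → XV.2.1; in rolls → XV.2.1.1. Scheduled 17%. quota on XV.2.1.1 open → in-quota 8%; Cassovia agreement on XV.1.1.2: XV.2.1.1 not covered. → 8%.
Line C: newsprint → XV.3; uncoated → XV.3.2; in rolls → XV.3.2.2. Scheduled 20%. Norvale agreement on XV.3.2: CTH met → 17% available; preferential 17%. → 17%.
Sum: 27% + 8% + 17% = 52%.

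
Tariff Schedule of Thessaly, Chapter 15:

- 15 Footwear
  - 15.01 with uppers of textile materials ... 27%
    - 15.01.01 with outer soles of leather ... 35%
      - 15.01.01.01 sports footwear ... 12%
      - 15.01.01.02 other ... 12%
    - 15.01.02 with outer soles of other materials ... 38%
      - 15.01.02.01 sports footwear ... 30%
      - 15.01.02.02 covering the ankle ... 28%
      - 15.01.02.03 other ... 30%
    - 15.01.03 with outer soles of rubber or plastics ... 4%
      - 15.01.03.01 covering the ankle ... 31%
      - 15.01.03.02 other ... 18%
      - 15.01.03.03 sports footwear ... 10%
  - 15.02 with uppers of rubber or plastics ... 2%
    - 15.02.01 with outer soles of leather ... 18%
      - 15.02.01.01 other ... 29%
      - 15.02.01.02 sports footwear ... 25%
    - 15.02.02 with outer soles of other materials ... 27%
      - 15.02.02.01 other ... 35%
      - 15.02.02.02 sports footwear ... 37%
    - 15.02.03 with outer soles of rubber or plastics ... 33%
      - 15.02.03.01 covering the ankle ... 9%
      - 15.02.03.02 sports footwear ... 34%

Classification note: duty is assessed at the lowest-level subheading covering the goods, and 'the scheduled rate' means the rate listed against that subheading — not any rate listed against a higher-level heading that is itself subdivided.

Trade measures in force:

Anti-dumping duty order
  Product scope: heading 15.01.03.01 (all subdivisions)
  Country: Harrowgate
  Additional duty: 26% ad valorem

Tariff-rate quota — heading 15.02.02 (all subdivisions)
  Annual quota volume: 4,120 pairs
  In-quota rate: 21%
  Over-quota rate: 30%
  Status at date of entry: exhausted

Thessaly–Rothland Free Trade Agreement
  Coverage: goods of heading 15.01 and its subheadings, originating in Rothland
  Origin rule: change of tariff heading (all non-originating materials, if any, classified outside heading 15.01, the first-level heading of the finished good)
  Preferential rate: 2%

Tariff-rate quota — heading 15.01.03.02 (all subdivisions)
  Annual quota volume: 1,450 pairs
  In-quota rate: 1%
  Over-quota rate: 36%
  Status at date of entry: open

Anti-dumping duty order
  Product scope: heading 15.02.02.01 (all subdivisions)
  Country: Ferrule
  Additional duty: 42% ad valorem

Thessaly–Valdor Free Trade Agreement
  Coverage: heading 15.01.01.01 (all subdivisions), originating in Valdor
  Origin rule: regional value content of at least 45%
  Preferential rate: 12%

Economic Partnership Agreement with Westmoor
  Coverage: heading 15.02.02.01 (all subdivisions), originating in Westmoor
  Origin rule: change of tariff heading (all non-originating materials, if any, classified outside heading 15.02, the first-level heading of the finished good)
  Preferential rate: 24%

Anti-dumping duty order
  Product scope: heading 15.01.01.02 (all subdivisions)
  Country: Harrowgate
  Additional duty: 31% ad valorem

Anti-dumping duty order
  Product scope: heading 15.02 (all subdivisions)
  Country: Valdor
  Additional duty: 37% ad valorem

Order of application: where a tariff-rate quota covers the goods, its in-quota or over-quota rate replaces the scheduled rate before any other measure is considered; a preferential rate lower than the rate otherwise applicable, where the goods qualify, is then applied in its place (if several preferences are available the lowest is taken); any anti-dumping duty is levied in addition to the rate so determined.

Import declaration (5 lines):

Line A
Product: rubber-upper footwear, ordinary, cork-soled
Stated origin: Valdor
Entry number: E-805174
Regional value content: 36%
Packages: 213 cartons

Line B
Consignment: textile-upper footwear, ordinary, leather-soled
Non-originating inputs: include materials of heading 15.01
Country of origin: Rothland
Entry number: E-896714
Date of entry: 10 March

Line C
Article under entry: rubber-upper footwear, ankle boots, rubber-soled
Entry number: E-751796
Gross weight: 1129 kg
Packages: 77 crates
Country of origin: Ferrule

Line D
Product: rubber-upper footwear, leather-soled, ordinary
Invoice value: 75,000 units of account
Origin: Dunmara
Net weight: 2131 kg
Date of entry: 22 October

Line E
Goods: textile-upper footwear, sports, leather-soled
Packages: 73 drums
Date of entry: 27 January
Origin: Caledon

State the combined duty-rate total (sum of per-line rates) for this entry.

Line A: rubber-upper → 15.02; cork-soled → 15.02.02; ordinary → 15.02.02.01. Scheduled 35%. quota on 15.02.02 exhausted → over-quota 30%; Valdor agreement on 15.01.01.01: 15.02.02.01 not covered; anti-dumping (Valdor, 15.02): +37%; total 30% + 37% = 67%. → 67%.
Line B: textile-upper → 15.01; leather-soled → 15.01.01; ordinary → 15.01.01.02. Scheduled 12%. Rothland agreement on 15.01: CTH not met. → 12%.
Line C: rubber-upper → 15.02; rubber-soled → 15.02.03; ankle boots → 15.02.03.01. Scheduled 9%. No special measure applies. → 9%.
Line D: rubber-upper → 15.02; leather-soled → 15.02.01; ordinary → 15.02.01.01. Scheduled 29%. No special measure applies. → 29%.
Line E: textile-upper → 15.01; leather-soled → 15.01.01; sports → 15.01.01.01. Scheduled 12%. No special measure applies. → 12%.
Sum: 67% + 12% + 9% + 29% + 12% = 129%.

129%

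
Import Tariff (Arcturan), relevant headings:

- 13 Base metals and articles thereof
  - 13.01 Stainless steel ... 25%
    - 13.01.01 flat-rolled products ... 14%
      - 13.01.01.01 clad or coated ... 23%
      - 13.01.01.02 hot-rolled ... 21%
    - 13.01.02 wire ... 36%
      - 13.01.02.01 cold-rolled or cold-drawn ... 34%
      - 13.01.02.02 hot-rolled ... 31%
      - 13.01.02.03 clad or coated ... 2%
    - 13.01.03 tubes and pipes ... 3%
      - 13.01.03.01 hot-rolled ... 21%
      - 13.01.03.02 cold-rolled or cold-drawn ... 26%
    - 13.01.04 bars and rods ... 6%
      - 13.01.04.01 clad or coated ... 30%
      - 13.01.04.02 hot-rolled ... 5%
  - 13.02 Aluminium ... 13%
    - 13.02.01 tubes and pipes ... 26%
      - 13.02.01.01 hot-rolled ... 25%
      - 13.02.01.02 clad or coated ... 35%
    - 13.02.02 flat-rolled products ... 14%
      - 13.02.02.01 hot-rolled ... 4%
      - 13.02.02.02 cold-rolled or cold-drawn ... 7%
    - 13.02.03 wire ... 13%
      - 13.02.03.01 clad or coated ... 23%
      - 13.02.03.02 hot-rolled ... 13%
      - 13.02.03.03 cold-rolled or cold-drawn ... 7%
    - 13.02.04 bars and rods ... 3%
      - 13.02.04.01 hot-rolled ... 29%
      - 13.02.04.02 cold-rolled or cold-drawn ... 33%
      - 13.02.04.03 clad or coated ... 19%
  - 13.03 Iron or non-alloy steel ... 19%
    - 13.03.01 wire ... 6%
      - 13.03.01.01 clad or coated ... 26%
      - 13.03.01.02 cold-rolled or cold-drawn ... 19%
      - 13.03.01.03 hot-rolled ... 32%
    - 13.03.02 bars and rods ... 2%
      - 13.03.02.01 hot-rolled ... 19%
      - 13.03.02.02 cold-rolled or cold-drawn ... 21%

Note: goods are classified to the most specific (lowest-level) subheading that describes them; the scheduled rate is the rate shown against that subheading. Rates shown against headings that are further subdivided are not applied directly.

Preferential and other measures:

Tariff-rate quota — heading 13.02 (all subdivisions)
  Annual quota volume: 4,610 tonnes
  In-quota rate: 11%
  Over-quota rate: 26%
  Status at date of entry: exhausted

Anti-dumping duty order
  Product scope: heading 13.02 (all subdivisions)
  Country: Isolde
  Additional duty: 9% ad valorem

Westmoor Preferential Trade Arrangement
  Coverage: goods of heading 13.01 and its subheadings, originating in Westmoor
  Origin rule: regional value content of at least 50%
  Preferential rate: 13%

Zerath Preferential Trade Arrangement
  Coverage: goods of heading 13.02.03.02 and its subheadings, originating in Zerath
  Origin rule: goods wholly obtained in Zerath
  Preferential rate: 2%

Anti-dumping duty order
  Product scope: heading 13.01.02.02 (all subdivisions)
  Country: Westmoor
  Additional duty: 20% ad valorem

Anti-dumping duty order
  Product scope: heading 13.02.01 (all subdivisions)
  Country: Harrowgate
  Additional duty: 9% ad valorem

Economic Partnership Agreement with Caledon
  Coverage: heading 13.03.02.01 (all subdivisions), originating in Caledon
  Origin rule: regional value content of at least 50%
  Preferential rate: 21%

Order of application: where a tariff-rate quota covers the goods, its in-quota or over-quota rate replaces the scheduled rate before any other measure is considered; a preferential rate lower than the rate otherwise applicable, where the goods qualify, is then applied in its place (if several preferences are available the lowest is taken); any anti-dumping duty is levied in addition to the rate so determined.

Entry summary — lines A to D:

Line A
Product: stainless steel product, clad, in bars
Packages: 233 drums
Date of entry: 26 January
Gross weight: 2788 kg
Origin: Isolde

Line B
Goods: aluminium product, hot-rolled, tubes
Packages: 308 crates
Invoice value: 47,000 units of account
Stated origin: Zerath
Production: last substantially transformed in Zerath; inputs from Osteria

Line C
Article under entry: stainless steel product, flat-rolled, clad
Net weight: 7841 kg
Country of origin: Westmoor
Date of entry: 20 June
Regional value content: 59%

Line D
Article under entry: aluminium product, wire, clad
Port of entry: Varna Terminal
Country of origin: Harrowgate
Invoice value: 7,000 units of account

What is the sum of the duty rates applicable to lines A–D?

Line A: stainless steel → 13.01; in bars → 13.01.04; clad → 13.01.04.01. Scheduled 30%. No special measure applies. → 30%.
Line B: aluminium → 13.02; tubes → 13.02.01; hot-rolled → 13.02.01.01. Scheduled 25%. quota on 13.02 exhausted → over-quota 26%; Zerath agreement on 13.02.03.02: 13.02.01.01 not covered. → 26%.
Line C: stainless steel → 13.01; flat-rolled → 13.01.01; clad → 13.01.01.01. Scheduled 23%. Westmoor agreement on 13.01: RVC ≥ 50% → 13% available; preferential 13%. → 13%.
Line D: aluminium → 13.02; wire → 13.02.03; clad → 13.02.03.01. Scheduled 23%. quota on 13.02 exhausted → over-quota 26%. → 26%.
Sum: 30% + 26% + 13% + 26% = 95%.

95%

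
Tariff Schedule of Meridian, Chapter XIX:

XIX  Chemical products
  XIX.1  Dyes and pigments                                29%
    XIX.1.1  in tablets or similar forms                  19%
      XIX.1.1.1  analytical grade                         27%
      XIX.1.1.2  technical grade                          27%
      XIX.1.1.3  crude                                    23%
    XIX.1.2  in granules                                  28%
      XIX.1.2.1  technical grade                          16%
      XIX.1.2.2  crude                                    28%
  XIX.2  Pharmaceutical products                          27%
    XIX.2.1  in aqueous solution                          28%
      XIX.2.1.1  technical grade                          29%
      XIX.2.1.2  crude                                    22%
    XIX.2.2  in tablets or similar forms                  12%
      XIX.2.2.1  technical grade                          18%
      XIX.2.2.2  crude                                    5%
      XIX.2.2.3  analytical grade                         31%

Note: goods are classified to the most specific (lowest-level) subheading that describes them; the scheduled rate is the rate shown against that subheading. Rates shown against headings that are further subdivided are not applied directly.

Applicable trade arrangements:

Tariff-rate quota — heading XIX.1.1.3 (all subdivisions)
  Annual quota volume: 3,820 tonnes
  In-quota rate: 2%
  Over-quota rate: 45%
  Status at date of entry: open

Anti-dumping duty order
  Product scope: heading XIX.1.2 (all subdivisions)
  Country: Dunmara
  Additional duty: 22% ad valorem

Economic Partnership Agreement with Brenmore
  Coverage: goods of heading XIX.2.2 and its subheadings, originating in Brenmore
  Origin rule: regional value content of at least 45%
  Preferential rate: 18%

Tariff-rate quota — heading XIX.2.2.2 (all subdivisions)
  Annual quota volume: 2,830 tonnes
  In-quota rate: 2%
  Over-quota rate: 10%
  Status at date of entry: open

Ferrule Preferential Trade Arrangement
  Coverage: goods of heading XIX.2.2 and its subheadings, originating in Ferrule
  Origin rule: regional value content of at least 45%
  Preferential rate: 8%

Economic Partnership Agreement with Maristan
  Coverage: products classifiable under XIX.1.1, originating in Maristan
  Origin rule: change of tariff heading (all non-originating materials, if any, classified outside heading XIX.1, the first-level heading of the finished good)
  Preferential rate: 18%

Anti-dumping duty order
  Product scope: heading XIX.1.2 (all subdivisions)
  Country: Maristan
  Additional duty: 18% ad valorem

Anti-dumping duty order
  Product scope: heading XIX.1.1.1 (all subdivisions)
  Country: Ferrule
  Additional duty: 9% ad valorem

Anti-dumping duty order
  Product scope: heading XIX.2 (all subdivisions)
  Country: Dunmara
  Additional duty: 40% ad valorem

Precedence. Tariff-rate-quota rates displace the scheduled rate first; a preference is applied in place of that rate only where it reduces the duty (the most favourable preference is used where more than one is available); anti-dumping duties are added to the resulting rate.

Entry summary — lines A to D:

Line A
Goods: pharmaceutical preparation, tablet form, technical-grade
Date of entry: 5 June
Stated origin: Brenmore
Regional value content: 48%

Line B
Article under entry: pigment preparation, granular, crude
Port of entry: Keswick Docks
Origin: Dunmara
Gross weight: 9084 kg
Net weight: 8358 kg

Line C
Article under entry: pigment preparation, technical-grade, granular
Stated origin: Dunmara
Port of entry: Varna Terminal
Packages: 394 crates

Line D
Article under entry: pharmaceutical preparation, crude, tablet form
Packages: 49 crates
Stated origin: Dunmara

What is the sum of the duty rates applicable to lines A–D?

Line A: pharmaceutical → XIX.2; tablet form → XIX.2.2; technical-grade → XIX.2.2.1. Scheduled 18%. Brenmore agreement on XIX.2.2: RVC ≥ 45% → 18% available; preference 18% not lower than 18% → no reduction. → 18%.
Line B: pigment → XIX.1; granular → XIX.1.2; crude → XIX.1.2.2. Scheduled 28%. anti-dumping (Dunmara, XIX.1.2): +22%; total 28% + 22% = 50%. → 50%.
Line C: pigment → XIX.1; granular → XIX.1.2; technical-grade → XIX.1.2.1. Scheduled 16%. anti-dumping (Dunmara, XIX.1.2): +22%; total 16% + 22% = 38%. → 38%.
Line D: pharmaceutical → XIX.2; tablet form → XIX.2.2; crude → XIX.2.2.2. Scheduled 5%. quota on XIX.2.2.2 open → in-quota 2%; anti-dumping (Dunmara, XIX.2): +40%; total 2% + 40% = 42%. → 42%.
Sum: 18% + 50% + 38% + 42% = 148%.

148%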